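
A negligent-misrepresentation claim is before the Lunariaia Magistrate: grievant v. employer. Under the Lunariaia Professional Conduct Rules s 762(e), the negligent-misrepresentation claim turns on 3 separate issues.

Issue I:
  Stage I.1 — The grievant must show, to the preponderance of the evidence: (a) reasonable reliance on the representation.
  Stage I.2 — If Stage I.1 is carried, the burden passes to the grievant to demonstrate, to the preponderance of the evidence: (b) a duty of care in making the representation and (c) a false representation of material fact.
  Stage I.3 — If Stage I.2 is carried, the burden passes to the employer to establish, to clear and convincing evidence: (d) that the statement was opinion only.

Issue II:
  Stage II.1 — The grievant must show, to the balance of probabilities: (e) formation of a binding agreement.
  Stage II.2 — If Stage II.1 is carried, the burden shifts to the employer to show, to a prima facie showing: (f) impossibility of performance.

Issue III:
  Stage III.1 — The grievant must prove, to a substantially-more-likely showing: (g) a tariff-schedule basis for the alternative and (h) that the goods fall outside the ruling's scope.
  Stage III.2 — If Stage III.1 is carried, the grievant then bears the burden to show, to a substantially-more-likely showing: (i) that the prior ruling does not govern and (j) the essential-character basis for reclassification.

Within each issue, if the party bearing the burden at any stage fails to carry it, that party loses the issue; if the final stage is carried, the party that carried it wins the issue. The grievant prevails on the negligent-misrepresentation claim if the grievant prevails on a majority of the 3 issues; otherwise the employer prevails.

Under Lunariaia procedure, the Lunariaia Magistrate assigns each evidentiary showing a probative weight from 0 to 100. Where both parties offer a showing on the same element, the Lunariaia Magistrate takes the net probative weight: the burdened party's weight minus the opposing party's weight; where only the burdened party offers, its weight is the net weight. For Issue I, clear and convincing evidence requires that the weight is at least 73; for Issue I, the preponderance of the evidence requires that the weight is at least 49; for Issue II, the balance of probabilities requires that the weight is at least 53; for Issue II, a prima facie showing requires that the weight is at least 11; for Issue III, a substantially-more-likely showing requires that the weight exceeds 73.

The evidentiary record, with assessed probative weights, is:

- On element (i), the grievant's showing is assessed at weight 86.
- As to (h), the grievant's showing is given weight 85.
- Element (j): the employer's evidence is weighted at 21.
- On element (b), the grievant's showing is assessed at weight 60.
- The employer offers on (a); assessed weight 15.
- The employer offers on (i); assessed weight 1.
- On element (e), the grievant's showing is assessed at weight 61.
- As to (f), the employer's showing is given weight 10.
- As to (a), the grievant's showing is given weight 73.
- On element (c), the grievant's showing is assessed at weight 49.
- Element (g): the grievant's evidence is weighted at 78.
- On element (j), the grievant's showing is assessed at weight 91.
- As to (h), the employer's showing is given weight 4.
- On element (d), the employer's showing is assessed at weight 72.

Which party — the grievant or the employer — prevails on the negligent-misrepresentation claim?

— Issue I —
At Stage I.1 the grievant must meet the preponderance of the evidence (weight is at least 49): on (a) the weight is 73 less the opposing 15 gives net 58, which does reach 49, so (a) meets the standard.
  All elements met. The grievant retains the burden for Stage I.2.
At Stage I.2 the grievant must meet the preponderance of the evidence (weight is at least 49): on (b) the weight is 60, ≥ 49, so (b) meets the standard; on (c) the weight is 49, ≥ 49, so (c) meets the standard.
  Stage I.2 is satisfied; the onus moves to the employer.
At Stage I.3 the employer must meet clear and convincing evidence (weight is at least 73): on (d) the weight is 72, which does not reach 73, so (d) does not meet the standard.
  Stage I.3 not carried; the employer fails its burden.
The grievant prevails on this issue.
— Issue II —
At Stage II.1 the grievant must meet the balance of probabilities (weight is at least 53): on (e) the weight is 61, which does reach 53, so (e) meets the standard.
  The grievant carries Stage II.1; the employer now bears the burden.
At Stage II.2 the employer must meet a prima facie showing (weight is at least 11): on (f) the weight is 10, < 11, so (f) does not meet the standard.
  Not every element is met, so the employer fails to carry Stage II.2.
The analysis ends at Stage II.2; the grievant prevails on this issue.
— Issue III —
At Stage III.1 the grievant must meet a substantially-more-likely showing (weight exceeds 73): on (g) the weight is 78, which does exceed 73, so (g) meets the standard; on (h) the weight is 85 less the opposing 4 gives net 81, > 73, so (h) meets the standard.
  All elements met. The grievant retains the burden for Stage III.2.
At Stage III.2 the grievant must meet a substantially-more-likely showing (weight exceeds 73): on (i) the weight is 86 less the opposing 1 gives net 85, which does exceed 73, so (i) meets the standard; on (j) the weight is 91 less the opposing 21 gives net 70, ≤ 73, so (j) does not meet the standard.
  The grievant does not carry Stage III.2.
The analysis ends at Stage III.2; the employer prevails on this issue.
Per-issue: Issue I → grievant; Issue II → grievant; Issue III → employer. The grievant must prevail on a majority of issues; overall, the grievant prevails.

grievant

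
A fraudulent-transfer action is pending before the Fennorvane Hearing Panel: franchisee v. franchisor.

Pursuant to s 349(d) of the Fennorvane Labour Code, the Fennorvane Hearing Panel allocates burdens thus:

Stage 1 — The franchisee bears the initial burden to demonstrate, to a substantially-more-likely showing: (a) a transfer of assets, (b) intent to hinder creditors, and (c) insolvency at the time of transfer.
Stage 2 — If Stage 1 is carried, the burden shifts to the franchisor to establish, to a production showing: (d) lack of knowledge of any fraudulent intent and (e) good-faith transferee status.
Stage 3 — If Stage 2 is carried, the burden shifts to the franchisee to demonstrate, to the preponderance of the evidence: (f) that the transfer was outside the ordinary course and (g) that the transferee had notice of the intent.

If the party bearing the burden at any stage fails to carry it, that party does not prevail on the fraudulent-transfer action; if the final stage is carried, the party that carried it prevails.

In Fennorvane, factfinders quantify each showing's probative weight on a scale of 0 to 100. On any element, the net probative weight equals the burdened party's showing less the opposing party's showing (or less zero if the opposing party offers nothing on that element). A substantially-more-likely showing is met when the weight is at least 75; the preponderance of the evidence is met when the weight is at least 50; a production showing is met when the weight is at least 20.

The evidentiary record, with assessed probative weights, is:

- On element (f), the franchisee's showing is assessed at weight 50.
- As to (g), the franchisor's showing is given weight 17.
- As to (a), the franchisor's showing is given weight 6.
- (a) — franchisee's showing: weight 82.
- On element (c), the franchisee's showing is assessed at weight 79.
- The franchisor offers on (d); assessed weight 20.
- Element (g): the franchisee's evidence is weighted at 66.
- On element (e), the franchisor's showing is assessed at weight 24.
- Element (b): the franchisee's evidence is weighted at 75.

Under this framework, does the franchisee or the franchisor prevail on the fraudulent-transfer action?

Stage 1 — burden on franchisee; standard: a substantially-more-likely showing (weight is at least 75).
    (a): 82 − 6 = 76 ≥ 75 [met]
    (b): 75 ≥ 75 [met]
    (c): 79 ≥ 75 [met]
  Stage 1 carried; the burden shifts to the franchisor.
Stage 2 — burden on franchisor; standard: a production showing (weight is at least 20).
    (d): 20 ≥ 20 [met]
    (e): 24 ≥ 20 [met]
  All elements met. The burden passes to the franchisee.
Stage 3 — burden on franchisee; standard: the preponderance of the evidence (weight is at least 50).
    (f): 50 ≥ 50 [met]
    (g): 66 − 17 = 49 < 50 [not met]
  Not every element is met, so the franchisee fails to carry Stage 3.
The analysis ends at Stage 3; the franchisor prevails.

franchisor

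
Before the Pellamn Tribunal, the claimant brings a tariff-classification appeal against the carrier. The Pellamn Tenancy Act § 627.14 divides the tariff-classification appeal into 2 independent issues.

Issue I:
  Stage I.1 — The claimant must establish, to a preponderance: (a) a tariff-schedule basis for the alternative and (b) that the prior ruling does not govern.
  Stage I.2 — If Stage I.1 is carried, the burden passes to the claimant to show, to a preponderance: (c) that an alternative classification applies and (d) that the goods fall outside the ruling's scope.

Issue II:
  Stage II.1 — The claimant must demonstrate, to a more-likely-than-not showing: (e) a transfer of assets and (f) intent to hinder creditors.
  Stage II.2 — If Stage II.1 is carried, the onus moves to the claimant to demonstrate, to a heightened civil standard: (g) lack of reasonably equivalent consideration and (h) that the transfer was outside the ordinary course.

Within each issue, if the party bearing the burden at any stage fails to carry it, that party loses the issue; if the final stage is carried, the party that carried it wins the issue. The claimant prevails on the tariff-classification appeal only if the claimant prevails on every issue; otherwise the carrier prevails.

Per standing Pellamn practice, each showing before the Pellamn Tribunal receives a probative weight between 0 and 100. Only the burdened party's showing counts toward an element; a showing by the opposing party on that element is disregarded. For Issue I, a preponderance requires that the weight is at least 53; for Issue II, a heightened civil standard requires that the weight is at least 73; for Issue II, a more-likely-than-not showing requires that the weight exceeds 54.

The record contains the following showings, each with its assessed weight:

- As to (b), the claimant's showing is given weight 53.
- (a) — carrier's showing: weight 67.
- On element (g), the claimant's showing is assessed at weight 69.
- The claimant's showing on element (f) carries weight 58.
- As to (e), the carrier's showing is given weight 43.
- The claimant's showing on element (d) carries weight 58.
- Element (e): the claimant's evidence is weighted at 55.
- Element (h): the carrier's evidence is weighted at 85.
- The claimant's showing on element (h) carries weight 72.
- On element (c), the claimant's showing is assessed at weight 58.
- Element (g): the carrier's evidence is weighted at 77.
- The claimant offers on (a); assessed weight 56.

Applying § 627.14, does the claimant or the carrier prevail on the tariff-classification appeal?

— Issue I —
At Stage I.1 the claimant must meet a preponderance (weight is at least 53): on (a) the weight is 56 (the carrier's 67 is given no effect), ≥ 53, so (a) meets the standard; on (b) the weight is 53, ≥ 53, so (b) meets the standard.
  Stage I.1 is satisfied; the claimant continues to bear the burden.
At Stage I.2 the claimant must meet a preponderance (weight is at least 53): on (c) the weight is 58, ≥ 53, so (c) meets the standard; on (d) the weight is 58, ≥ 53, so (d) meets the standard.
  The claimant carries the last stage.
All stages carried — the claimant prevails on this issue.
— Issue II —
Stage II.1 — burden on claimant; standard: a more-likely-than-not showing (weight exceeds 54).
    (e): 55 (carrier's 43 disregarded) > 54 [met]
    (f): 58 > 54 [met]
  Stage II.1 carried; the burden remains with the claimant.
Stage II.2 — burden on claimant; standard: a heightened civil standard (weight is at least 73).
    (g): 69 (carrier's 77 disregarded) < 73 [not met]
    (h): 72 (carrier's 85 disregarded) < 73 [not met]
  Not every element is met, so the claimant fails to carry Stage II.2.
The carrier prevails on this issue.
Per-issue: Issue I → claimant; Issue II → carrier. The claimant must prevail on every issue; overall, the carrier prevails.

carrier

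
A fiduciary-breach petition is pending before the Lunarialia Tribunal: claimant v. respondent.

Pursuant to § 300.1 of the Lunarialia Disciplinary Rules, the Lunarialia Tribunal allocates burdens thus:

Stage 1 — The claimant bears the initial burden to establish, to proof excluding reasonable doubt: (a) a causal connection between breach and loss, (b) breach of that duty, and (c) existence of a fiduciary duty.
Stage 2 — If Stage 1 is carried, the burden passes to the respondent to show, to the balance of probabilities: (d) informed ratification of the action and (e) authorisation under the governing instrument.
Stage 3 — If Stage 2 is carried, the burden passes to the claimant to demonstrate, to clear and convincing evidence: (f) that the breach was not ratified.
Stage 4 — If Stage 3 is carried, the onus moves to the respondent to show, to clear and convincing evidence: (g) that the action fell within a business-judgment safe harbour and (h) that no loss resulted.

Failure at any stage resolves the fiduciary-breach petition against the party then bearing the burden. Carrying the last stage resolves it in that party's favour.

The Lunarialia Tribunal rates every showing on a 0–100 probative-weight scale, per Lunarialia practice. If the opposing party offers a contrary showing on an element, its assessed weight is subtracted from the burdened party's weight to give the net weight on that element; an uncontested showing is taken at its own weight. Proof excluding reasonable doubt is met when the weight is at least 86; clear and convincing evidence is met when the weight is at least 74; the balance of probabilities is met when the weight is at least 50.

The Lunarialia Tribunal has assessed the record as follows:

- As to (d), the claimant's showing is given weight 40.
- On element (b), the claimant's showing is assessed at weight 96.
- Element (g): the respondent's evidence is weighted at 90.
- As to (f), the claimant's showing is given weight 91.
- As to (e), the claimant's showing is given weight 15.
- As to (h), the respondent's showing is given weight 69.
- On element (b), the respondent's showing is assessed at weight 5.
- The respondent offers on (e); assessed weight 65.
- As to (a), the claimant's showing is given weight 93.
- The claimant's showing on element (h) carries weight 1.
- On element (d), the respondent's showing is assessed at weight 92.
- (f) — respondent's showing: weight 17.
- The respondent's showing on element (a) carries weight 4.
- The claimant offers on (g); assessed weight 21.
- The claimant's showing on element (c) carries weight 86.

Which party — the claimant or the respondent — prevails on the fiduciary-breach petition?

claimant

Stage 1 — burden on claimant; standard: proof excluding reasonable doubt (weight is at least 86).
    (a): 93 − 4 = 89 ≥ 86 [met]
    (b): 96 − 5 = 91 ≥ 86 [met]
    (c): 86 ≥ 86 [met]
  Stage 1 is satisfied; the onus moves to the respondent.
Stage 2 — burden on respondent; standard: the balance of probabilities (weight is at least 50).
    (d): 92 − 40 = 52 ≥ 50 [met]
    (e): 65 − 15 = 50 ≥ 50 [met]
  All elements met. The burden passes to the claimant.
Stage 3 — burden on claimant; standard: clear and convincing evidence (weight is at least 74).
    (f): 91 − 17 = 74 ≥ 74 [met]
  The claimant carries Stage 3; the respondent now bears the burden.
Stage 4 — burden on respondent; standard: clear and convincing evidence (weight is at least 74).
    (g): 90 − 21 = 69 < 74 [not met]
    (h): 69 − 1 = 68 < 74 [not met]
  Stage 4 not carried; the respondent fails its burden.
The analysis ends at Stage 4; the claimant prevails.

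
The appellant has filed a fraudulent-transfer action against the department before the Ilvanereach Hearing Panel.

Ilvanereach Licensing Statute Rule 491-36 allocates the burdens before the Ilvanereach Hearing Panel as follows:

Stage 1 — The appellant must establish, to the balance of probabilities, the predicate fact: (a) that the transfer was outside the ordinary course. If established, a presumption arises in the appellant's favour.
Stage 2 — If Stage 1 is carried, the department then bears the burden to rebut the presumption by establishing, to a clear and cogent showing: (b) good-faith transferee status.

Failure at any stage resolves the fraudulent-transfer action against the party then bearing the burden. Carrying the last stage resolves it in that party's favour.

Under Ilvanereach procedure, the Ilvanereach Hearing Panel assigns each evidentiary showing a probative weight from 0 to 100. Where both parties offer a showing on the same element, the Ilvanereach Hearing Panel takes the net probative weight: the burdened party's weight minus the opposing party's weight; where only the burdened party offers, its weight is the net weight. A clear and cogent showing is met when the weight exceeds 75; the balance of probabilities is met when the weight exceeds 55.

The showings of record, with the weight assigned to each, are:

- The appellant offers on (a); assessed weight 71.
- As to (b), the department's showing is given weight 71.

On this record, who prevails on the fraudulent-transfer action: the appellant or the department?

Stage 1 — burden on appellant; standard: the balance of probabilities (weight exceeds 55).
    (a): 71 > 55 [met]
  Stage 1 is satisfied; the onus moves to the department.
Stage 2 — burden on department; standard: a clear and cogent showing (weight exceeds 75).
    (b): 71 ≤ 75 [not met]
  Stage 2 not carried; the department fails its burden.
So the appellant prevails.

appellant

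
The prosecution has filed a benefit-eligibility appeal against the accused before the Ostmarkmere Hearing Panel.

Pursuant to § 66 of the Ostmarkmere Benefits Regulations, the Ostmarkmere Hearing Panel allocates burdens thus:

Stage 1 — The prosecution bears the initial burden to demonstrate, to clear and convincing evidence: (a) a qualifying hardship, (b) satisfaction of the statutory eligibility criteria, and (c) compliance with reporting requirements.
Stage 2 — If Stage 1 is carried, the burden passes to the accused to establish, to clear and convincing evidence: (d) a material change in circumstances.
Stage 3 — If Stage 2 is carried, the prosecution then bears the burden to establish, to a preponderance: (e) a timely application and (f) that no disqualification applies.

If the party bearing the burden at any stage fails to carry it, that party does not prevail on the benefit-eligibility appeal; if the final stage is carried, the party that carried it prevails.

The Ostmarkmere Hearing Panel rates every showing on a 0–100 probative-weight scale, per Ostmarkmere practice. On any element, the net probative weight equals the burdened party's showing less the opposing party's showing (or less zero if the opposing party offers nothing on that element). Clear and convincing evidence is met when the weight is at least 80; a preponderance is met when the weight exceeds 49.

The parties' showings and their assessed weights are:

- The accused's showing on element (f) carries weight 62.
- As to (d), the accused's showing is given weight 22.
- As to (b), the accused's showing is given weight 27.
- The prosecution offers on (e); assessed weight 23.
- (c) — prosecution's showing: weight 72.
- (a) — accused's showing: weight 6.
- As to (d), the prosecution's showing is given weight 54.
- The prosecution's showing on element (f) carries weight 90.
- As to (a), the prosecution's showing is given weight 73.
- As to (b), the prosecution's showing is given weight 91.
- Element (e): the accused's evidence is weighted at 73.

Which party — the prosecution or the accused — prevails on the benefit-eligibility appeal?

accused

At Stage 1 the prosecution must meet clear and convincing evidence (weight is at least 80): on (a) the weight is 73 less the opposing 6 gives net 67, which does not reach 80, so (a) does not meet the standard; on (b) the weight is 91 less the opposing 27 gives net 64, < 80, so (b) does not meet the standard; on (c) the weight is 72, which does not reach 80, so (c) does not meet the standard.
  The prosecution does not carry Stage 1.
So the accused prevails.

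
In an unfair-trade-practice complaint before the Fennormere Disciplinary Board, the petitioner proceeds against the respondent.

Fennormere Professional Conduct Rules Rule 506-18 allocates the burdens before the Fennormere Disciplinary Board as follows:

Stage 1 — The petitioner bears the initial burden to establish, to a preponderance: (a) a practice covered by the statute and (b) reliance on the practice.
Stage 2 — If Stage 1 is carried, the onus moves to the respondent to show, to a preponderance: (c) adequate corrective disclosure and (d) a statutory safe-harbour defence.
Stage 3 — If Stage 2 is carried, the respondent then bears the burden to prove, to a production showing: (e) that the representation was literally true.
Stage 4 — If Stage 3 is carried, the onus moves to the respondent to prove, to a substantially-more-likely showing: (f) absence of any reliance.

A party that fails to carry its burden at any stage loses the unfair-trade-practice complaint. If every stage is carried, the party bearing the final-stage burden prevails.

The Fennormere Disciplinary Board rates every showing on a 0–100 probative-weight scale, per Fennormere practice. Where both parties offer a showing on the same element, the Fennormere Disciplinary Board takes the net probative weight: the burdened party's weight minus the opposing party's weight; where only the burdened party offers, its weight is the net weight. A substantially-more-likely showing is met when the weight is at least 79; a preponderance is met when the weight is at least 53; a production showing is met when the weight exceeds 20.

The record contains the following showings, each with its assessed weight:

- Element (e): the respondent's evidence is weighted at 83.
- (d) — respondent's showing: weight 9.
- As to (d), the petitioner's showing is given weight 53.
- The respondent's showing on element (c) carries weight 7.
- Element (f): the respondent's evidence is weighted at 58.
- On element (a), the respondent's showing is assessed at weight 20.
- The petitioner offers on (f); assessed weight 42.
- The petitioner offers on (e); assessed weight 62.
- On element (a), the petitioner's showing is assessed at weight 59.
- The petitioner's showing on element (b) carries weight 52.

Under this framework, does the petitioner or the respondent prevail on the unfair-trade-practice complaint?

respondent

At Stage 1 the petitioner must meet a preponderance (weight is at least 53): on (a) the weight is 59 less the opposing 20 gives net 39, which does not reach 53, so (a) does not meet the standard; on (b) the weight is 52, < 53, so (b) does not meet the standard.
  Not every element is met, so the petitioner fails to carry Stage 1.
So the respondent prevails.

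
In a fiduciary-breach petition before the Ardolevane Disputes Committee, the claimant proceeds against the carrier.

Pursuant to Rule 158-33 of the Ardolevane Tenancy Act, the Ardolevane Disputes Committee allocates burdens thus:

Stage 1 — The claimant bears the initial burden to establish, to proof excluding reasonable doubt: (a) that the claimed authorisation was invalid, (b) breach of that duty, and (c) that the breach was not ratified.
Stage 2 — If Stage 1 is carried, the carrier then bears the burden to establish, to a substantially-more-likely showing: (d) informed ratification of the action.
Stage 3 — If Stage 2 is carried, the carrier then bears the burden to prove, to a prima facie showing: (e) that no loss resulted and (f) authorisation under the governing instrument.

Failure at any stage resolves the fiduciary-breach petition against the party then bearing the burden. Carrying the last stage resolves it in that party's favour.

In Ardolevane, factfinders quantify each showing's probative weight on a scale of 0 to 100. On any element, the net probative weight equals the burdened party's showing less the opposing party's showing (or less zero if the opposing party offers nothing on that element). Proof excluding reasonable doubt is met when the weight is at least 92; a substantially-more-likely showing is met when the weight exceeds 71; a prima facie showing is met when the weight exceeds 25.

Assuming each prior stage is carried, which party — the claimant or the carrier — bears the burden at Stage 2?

Stage 2's rule assigns the burden to the carrier (to a substantially-more-likely showing).

carrier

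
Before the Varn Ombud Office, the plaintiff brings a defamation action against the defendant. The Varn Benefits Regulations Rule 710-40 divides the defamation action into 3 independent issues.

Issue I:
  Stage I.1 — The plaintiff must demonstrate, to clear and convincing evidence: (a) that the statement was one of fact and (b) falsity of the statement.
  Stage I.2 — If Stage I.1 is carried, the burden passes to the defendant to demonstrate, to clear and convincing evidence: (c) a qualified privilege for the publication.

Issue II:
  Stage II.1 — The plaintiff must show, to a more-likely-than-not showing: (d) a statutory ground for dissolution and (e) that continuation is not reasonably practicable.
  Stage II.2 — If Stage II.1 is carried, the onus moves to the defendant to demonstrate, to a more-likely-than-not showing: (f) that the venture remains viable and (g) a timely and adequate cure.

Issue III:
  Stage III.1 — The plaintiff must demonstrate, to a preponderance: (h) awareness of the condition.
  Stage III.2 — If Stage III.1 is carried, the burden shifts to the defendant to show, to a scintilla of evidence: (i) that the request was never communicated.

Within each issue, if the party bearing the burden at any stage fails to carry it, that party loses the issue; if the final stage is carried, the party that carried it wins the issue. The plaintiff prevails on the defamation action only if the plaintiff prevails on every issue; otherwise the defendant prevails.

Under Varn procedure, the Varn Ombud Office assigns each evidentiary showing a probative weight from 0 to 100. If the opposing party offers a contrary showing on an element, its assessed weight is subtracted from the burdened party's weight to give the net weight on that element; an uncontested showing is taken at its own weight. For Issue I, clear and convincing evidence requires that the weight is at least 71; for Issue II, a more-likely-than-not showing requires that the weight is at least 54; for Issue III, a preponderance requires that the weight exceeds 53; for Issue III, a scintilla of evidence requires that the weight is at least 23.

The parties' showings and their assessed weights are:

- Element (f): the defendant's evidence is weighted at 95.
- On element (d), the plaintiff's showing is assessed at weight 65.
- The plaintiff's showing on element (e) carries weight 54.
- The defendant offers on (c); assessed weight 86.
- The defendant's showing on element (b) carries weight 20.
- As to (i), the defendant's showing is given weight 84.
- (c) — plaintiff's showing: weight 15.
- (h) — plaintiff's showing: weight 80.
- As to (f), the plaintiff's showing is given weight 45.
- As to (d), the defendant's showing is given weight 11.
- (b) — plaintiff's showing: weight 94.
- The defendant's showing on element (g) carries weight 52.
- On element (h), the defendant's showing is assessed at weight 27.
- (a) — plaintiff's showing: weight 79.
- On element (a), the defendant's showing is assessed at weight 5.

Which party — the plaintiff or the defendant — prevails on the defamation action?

defendant

— Issue I —
Stage I.1 — burden on plaintiff; standard: clear and convincing evidence (weight is at least 71).
    (a): 79 − 5 = 74 ≥ 71 [met]
    (b): 94 − 20 = 74 ≥ 71 [met]
  All elements met. The burden passes to the defendant.
Stage I.2 — burden on defendant; standard: clear and convincing evidence (weight is at least 71).
    (c): 86 − 15 = 71 ≥ 71 [met]
  The defendant carries the last stage.
All stages carried — the defendant prevails on this issue.
— Issue II —
At Stage II.1 the plaintiff must meet a more-likely-than-not showing (weight is at least 54): on (d) the weight is 65 less the opposing 11 gives net 54, ≥ 54, so (d) meets the standard; on (e) the weight is 54, ≥ 54, so (e) meets the standard.
  Stage II.1 is satisfied; the onus moves to the defendant.
At Stage II.2 the defendant must meet a more-likely-than-not showing (weight is at least 54): on (f) the weight is 95 less the opposing 45 gives net 50, < 54, so (f) does not meet the standard; on (g) the weight is 52, < 54, so (g) does not meet the standard.
  The defendant does not carry Stage II.2.
The plaintiff prevails on this issue.
— Issue III —
Stage III.1 — burden on plaintiff; standard: a preponderance (weight exceeds 53).
    (h): 80 − 27 = 53 ≤ 53 [not met]
  Not every element is met, so the plaintiff fails to carry Stage III.1.
The defendant prevails on this issue.
Per-issue: Issue I → defendant; Issue II → plaintiff; Issue III → defendant. The plaintiff must prevail on every issue; overall, the defendant prevails.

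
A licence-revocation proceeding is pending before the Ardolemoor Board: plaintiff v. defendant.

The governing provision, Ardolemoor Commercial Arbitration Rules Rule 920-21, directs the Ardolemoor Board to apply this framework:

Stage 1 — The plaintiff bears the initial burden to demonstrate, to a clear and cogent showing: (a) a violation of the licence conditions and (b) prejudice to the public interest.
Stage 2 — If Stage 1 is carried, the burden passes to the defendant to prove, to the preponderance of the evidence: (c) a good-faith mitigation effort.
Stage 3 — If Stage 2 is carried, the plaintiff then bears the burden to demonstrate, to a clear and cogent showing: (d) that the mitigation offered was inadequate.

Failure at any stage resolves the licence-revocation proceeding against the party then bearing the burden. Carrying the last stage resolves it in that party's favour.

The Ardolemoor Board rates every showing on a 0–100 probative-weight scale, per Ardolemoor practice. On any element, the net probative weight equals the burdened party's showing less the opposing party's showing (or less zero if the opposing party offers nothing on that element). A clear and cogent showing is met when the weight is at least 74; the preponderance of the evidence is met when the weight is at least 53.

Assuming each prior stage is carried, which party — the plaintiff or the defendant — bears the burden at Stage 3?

Stage 3's rule assigns the burden to the plaintiff (to a clear and cogent showing).

plaintiff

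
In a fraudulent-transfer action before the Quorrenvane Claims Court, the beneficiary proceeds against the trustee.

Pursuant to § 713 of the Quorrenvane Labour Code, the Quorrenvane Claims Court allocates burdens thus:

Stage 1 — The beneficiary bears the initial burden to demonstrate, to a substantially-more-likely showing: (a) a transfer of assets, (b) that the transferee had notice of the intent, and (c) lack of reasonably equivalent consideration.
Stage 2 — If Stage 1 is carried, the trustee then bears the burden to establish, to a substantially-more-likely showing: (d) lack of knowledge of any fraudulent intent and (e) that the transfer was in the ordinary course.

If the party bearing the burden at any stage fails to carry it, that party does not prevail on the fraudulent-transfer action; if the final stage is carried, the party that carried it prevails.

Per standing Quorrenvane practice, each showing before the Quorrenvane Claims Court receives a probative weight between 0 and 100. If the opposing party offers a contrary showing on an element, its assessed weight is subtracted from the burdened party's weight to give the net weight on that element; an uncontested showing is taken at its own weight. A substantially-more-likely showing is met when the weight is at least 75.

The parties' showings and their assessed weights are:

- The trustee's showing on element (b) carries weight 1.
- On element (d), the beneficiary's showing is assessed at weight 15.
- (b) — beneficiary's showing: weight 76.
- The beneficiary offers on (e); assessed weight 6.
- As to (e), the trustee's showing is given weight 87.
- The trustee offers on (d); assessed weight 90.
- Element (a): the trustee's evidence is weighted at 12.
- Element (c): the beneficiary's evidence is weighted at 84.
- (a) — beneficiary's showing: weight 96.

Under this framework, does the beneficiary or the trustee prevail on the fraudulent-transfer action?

trustee

Stage 1 (beneficiary, a substantially-more-likely showing, weight is at least 75): (a) net 96−12=84 ≥ 75 — meets; (b) net 76−1=75 ≥ 75 — meets; (c) 84 ≥ 75 — meets.
  All elements met. The burden passes to the trustee.
Stage 2 (trustee, a substantially-more-likely showing, weight is at least 75): (d) net 90−15=75 ≥ 75 — meets; (e) net 87−6=81 ≥ 75 — meets.
  The trustee carries the last stage.
All stages carried — the trustee prevails.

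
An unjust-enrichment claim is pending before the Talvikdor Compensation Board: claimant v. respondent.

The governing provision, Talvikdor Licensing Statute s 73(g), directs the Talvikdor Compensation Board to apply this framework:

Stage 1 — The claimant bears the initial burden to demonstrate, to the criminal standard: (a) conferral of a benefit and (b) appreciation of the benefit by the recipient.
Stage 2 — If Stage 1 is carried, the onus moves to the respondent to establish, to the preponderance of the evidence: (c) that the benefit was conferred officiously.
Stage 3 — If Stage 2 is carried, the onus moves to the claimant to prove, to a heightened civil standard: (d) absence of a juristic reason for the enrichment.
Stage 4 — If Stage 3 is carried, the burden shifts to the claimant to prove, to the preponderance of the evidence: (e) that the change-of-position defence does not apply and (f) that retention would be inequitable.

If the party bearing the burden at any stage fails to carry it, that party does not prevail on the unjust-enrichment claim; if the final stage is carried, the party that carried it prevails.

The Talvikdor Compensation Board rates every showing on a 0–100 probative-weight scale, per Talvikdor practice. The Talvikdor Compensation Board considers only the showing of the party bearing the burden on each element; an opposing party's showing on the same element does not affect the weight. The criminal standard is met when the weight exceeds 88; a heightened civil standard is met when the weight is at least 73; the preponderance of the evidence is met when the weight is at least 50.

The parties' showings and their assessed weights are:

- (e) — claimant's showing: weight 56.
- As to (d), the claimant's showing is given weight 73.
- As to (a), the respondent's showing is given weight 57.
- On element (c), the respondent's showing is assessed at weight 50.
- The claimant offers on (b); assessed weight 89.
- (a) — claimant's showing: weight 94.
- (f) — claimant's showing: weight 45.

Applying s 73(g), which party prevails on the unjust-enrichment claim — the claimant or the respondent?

respondent

Stage 1 — burden on claimant; standard: the criminal standard (weight exceeds 88).
    (a): 94 (respondent's 57 disregarded) > 88 [met]
    (b): 89 > 88 [met]
  Stage 1 is satisfied; the onus moves to the respondent.
Stage 2 — burden on respondent; standard: the preponderance of the evidence (weight is at least 50).
    (c): 50 ≥ 50 [met]
  Stage 2 is satisfied; the onus moves to the claimant.
Stage 3 — burden on claimant; standard: a heightened civil standard (weight is at least 73).
    (d): 73 ≥ 73 [met]
  Stage 3 is satisfied; the claimant continues to bear the burden.
Stage 4 — burden on claimant; standard: the preponderance of the evidence (weight is at least 50).
    (e): 56 ≥ 50 [met]
    (f): 45 < 50 [not met]
  Stage 4 not carried; the claimant fails its burden.
The analysis ends at Stage 4; the respondent prevails.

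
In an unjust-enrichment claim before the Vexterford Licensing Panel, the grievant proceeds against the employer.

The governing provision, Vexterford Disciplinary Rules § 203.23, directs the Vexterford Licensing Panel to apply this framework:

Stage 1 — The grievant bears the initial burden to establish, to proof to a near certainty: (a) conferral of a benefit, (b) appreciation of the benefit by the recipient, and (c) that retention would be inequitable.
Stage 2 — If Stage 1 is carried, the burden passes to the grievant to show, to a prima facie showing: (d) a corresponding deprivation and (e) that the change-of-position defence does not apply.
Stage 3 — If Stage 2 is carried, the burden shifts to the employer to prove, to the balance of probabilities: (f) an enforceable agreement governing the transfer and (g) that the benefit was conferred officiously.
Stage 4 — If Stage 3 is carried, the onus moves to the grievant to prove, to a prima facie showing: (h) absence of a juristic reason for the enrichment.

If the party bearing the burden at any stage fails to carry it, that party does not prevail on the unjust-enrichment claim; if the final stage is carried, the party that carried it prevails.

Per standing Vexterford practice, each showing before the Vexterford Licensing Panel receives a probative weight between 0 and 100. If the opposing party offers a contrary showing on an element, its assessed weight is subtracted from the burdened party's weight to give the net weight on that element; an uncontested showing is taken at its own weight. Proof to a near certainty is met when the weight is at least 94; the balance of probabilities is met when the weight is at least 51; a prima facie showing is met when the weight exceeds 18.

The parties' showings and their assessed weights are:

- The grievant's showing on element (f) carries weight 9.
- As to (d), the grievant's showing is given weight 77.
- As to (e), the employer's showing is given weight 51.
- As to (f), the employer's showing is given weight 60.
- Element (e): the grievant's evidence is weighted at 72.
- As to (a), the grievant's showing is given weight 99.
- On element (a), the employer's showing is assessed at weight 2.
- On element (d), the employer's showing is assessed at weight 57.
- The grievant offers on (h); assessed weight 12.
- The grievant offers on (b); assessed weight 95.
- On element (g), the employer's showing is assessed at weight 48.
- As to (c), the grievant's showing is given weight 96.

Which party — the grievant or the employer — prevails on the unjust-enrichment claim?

Stage 1 — burden on grievant; standard: proof to a near certainty (weight is at least 94).
    (a): 99 − 2 = 97 ≥ 94 [met]
    (b): 95 ≥ 94 [met]
    (c): 96 ≥ 94 [met]
  All elements met. The grievant retains the burden for Stage 2.
Stage 2 — burden on grievant; standard: a prima facie showing (weight exceeds 18).
    (d): 77 − 57 = 20 > 18 [met]
    (e): 72 − 51 = 21 > 18 [met]
  Stage 2 carried; the burden shifts to the employer.
Stage 3 — burden on employer; standard: the balance of probabilities (weight is at least 51).
    (f): 60 − 9 = 51 ≥ 51 [met]
    (g): 48 < 51 [not met]
  Stage 3 not carried; the employer fails its burden.
So the grievant prevails.

grievant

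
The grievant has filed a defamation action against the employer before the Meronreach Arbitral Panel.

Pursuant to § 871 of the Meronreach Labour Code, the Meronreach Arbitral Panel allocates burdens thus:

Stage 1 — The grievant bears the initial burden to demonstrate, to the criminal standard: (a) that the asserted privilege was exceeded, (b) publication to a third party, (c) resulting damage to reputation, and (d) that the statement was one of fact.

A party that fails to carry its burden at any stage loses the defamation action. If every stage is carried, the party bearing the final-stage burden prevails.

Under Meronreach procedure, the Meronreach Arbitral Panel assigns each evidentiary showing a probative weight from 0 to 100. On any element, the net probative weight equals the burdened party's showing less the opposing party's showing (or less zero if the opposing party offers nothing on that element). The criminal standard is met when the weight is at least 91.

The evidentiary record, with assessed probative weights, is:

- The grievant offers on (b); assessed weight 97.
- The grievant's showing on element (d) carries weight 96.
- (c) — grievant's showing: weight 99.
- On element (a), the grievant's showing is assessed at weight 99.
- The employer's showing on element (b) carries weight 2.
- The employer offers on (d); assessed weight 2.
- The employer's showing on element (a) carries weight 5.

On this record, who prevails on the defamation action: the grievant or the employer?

At Stage 1 the grievant must meet the criminal standard (weight is at least 91): on (a) the weight is 99 less the opposing 5 gives net 94, ≥ 91, so (a) meets the standard; on (b) the weight is 97 less the opposing 2 gives net 95, which does reach 91, so (b) meets the standard; on (c) the weight is 99, which does reach 91, so (c) meets the standard; on (d) the weight is 96 less the opposing 2 gives net 94, ≥ 91, so (d) meets the standard.
  All elements met at the final stage.
All stages carried — the grievant prevails.

grievant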